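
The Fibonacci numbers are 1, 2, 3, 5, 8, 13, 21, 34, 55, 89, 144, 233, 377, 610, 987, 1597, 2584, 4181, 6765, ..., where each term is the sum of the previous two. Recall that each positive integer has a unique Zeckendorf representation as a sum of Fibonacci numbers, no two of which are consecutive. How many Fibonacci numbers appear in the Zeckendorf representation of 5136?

6

Greedily peel off the largest Fibonacci term at each step:
4181 ≤ 5136 < 6765, so take 4181; remainder 955
610 ≤ 955 < 987, so take 610; remainder 345
233 ≤ 345 < 377, so take 233; remainder 112
89 ≤ 112 < 144, so take 89; remainder 23
21 ≤ 23 < 34, so take 21; remainder 2
2 ≤ 2 < 3, so take 2; remainder 0
5136 = 4181 + 610 + 233 + 89 + 21 + 2, which has 6 terms.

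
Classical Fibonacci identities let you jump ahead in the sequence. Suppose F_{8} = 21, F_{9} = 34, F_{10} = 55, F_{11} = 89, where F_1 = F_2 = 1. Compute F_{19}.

4181

By the addition formula F_{m+n} = F_m F_{n+1} + F_{m−1} F_n with m=9, n=10: F_{19} = 34·89 + 21·55 = 3026 + 1155 = 4181.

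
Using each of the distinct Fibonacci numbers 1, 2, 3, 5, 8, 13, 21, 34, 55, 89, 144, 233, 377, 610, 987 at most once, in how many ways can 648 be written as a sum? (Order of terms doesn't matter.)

Each representation comes from the Zeckendorf form by replacing some F_k with F_{k−1} + F_{k−2} where possible.
648 = 610+34+3+1 = 610+21+13+3+1 = 377+233+34+3+1 = … (8 more), for 11 in all.

11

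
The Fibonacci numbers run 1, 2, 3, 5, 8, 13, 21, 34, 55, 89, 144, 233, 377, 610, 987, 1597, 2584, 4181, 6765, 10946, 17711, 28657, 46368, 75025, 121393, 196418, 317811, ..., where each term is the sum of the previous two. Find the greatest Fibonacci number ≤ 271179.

196418

196418 ≤ 271179 < 317811, so the largest Fibonacci number not exceeding 271179 is 196418.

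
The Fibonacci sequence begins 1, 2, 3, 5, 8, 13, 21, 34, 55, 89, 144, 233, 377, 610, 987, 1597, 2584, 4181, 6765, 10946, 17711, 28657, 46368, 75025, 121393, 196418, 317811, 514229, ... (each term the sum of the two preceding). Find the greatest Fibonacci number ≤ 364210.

317811

317811 ≤ 364210 < 514229, so the largest Fibonacci number not exceeding 364210 is 317811.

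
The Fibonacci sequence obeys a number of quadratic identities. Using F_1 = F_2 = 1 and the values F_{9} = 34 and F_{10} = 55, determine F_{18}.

2584

By the doubling identity F_{2k} = F_k(2F_{k+1} − F_k): F_{18} = 34·(2·55 − 34) = 34·76 = 2584.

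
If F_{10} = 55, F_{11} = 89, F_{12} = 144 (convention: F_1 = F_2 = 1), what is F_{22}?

By the addition formula F_{m+n} = F_m F_{n+1} + F_{m−1} F_n with m=12, n=10: F_{22} = 144·89 + 89·55 = 12816 + 4895 = 17711.

17711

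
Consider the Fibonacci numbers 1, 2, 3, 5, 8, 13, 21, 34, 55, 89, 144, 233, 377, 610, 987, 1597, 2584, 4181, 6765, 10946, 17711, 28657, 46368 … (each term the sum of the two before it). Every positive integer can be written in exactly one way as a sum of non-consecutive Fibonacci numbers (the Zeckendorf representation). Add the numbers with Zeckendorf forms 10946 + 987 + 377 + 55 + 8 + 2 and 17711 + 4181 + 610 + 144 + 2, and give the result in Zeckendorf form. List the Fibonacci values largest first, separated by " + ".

28657 + 4181 + 1597 + 377 + 144 + 55 + 8 + 3 + 1

The two numbers are 12375 and 22648, so their sum is 35023.
largest Fibonacci ≤ 35023 is 28657; 35023 − 28657 = 6366
largest Fibonacci ≤ 6366 is 4181; 6366 − 4181 = 2185
largest Fibonacci ≤ 2185 is 1597; 2185 − 1597 = 588
largest Fibonacci ≤ 588 is 377; 588 − 377 = 211
largest Fibonacci ≤ 211 is 144; 211 − 144 = 67
largest Fibonacci ≤ 67 is 55; 67 − 55 = 12
largest Fibonacci ≤ 12 is 8; 12 − 8 = 4
largest Fibonacci ≤ 4 is 3; 4 − 3 = 1
largest Fibonacci ≤ 1 is 1; 1 − 1 = 0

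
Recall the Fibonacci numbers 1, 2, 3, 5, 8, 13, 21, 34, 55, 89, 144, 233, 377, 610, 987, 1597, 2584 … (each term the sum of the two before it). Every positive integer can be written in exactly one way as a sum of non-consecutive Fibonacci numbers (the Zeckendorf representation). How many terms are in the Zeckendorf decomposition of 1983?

4

Repeatedly subtract the largest Fibonacci number that fits:
largest Fibonacci ≤ 1983 is 1597; 1983 − 1597 = 386
largest Fibonacci ≤ 386 is 377; 386 − 377 = 9
largest Fibonacci ≤ 9 is 8; 9 − 8 = 1
largest Fibonacci ≤ 1 is 1; 1 − 1 = 0
1983 = 1597 + 377 + 8 + 1, which has 4 terms.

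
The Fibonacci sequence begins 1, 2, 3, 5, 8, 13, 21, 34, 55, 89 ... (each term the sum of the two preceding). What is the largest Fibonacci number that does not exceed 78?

55 ≤ 78 < 89, so the largest Fibonacci number not exceeding 78 is 55.

55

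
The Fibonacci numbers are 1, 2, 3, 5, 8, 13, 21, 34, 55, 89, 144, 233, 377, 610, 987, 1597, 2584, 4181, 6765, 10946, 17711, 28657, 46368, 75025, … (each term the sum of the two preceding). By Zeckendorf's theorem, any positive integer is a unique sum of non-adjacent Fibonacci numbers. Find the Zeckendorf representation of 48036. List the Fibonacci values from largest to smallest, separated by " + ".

Greedy algorithm:
48036: greatest Fibonacci not exceeding it is 46368, leaving 1668
1668: greatest Fibonacci not exceeding it is 1597, leaving 71
71: greatest Fibonacci not exceeding it is 55, leaving 16
16: greatest Fibonacci not exceeding it is 13, leaving 3
3: greatest Fibonacci not exceeding it is 3, leaving 0
So 48036 = 46368 + 1597 + 55 + 13 + 3, with no two terms consecutive in the sequence.

46368 + 1597 + 55 + 13 + 3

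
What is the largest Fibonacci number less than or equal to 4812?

4181 ≤ 4812 < 6765, so the largest Fibonacci number not exceeding 4812 is 4181.

4181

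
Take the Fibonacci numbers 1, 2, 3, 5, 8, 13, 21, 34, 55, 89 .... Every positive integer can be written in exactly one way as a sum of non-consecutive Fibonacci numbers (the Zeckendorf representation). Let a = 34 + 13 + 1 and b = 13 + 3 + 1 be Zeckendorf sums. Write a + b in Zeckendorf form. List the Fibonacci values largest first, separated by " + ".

55 + 8 + 2

The two numbers are 48 and 17, so their sum is 65.
subtract 55 from 65: 10 remains
subtract 8 from 10: 2 remains
subtract 2 from 2: 0 remains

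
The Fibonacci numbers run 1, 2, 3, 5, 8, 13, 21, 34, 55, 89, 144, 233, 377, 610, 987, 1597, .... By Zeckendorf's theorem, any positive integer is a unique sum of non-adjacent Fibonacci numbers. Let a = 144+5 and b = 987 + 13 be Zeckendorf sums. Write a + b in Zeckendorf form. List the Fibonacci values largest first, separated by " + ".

The two numbers are 149 and 1000, so their sum is 1149.
Greedily peel off the largest Fibonacci term at each step:
1149: greatest Fibonacci not exceeding it is 987, leaving 162
162: greatest Fibonacci not exceeding it is 144, leaving 18
18: greatest Fibonacci not exceeding it is 13, leaving 5
5: greatest Fibonacci not exceeding it is 5, leaving 0

987 + 144 + 13 + 5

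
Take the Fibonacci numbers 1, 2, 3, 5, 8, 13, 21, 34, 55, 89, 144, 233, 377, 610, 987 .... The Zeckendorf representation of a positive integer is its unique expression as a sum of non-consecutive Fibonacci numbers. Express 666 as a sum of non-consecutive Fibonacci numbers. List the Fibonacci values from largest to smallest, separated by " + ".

610 + 55 + 1

666: greatest Fibonacci not exceeding it is 610, leaving 56
56: greatest Fibonacci not exceeding it is 55, leaving 1
1: greatest Fibonacci not exceeding it is 1, leaving 0
So 666 = 610 + 55 + 1, with no two terms consecutive in the sequence.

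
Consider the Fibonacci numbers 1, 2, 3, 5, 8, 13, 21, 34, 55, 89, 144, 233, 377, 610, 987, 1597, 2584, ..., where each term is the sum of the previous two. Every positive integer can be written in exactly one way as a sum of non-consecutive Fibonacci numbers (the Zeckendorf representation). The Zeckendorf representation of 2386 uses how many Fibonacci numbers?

5

1597 ≤ 2386 < 2584, so take 1597; remainder 789
610 ≤ 789 < 987, so take 610; remainder 179
144 ≤ 179 < 233, so take 144; remainder 35
34 ≤ 35 < 55, so take 34; remainder 1
1 ≤ 1 < 2, so take 1; remainder 0
2386 = 1597 + 610 + 144 + 34 + 1, which has 5 terms.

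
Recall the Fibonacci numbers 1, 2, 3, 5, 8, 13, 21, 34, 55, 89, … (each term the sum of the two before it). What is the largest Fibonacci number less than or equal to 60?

55 ≤ 60 < 89, so the largest Fibonacci number not exceeding 60 is 55.

55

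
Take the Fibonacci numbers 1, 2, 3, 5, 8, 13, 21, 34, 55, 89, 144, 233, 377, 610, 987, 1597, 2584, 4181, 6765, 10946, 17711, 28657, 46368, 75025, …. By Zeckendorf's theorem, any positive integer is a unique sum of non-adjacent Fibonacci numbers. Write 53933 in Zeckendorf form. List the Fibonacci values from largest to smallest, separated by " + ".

Greedy algorithm:
largest Fibonacci ≤ 53933 is 46368; 53933 − 46368 = 7565
largest Fibonacci ≤ 7565 is 6765; 7565 − 6765 = 800
largest Fibonacci ≤ 800 is 610; 800 − 610 = 190
largest Fibonacci ≤ 190 is 144; 190 − 144 = 46
largest Fibonacci ≤ 46 is 34; 46 − 34 = 12
largest Fibonacci ≤ 12 is 8; 12 − 8 = 4
largest Fibonacci ≤ 4 is 3; 4 − 3 = 1
largest Fibonacci ≤ 1 is 1; 1 − 1 = 0
So 53933 = 46368 + 6765 + 610 + 144 + 34 + 8 + 3 + 1, with no two terms consecutive in the sequence.

46368 + 6765 + 610 + 144 + 34 + 8 + 3 + 1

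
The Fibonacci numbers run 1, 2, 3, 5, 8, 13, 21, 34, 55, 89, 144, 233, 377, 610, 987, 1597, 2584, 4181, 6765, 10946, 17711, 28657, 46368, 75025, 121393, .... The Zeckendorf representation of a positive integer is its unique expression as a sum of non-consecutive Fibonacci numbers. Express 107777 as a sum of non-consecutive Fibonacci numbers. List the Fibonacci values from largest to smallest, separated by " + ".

take 75025 (≤ 107777); 107777 − 75025 = 32752
take 28657 (≤ 32752); 32752 − 28657 = 4095
take 2584 (≤ 4095); 4095 − 2584 = 1511
take 987 (≤ 1511); 1511 − 987 = 524
take 377 (≤ 524); 524 − 377 = 147
take 144 (≤ 147); 147 − 144 = 3
take 3 (≤ 3); 3 − 3 = 0
So 107777 = 75025 + 28657 + 2584 + 987 + 377 + 144 + 3, with no two terms consecutive in the sequence.

75025 + 28657 + 2584 + 987 + 377 + 144 + 3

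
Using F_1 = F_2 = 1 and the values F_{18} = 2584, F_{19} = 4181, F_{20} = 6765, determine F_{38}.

By the addition formula F_{m+n} = F_m F_{n+1} + F_{m−1} F_n with m=19, n=19: F_{38} = 4181·6765 + 2584·4181 = 28284465 + 10803704 = 39088169.

39088169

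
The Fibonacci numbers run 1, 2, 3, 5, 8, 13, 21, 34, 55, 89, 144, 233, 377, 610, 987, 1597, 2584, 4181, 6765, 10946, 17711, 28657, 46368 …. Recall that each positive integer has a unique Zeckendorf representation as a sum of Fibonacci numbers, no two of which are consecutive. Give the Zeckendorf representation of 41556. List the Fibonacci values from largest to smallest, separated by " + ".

subtract 28657 from 41556: 12899 remains
subtract 10946 from 12899: 1953 remains
subtract 1597 from 1953: 356 remains
subtract 233 from 356: 123 remains
subtract 89 from 123: 34 remains
subtract 34 from 34: 0 remains
So 41556 = 28657 + 10946 + 1597 + 233 + 89 + 34, with no two terms consecutive in the sequence.

28657 + 10946 + 1597 + 233 + 89 + 34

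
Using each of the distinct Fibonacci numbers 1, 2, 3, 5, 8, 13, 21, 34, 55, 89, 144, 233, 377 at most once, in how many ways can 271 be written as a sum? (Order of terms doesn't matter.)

271 = 233+34+3+1 = 233+21+13+3+1 = 144+89+34+3+1 = 233+21+8+5+3+1 = 144+89+21+13+3+1 = … (3 more), for 8 in all.

8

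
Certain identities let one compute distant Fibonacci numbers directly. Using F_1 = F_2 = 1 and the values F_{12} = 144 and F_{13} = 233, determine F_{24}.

46368

By the doubling identity F_{2k} = F_k(2F_{k+1} − F_k): F_{24} = 144·(2·233 − 144) = 144·322 = 46368.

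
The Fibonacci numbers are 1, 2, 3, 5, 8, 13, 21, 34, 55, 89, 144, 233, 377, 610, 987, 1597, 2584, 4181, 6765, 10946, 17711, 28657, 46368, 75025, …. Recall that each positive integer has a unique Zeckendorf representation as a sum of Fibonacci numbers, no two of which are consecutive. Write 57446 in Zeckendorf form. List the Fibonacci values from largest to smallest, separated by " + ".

46368 + 10946 + 89 + 34 + 8 + 1

Greedily peel off the largest Fibonacci term at each step:
largest Fibonacci ≤ 57446 is 46368; 57446 − 46368 = 11078
largest Fibonacci ≤ 11078 is 10946; 11078 − 10946 = 132
largest Fibonacci ≤ 132 is 89; 132 − 89 = 43
largest Fibonacci ≤ 43 is 34; 43 − 34 = 9
largest Fibonacci ≤ 9 is 8; 9 − 8 = 1
largest Fibonacci ≤ 1 is 1; 1 − 1 = 0
So 57446 = 46368 + 10946 + 89 + 34 + 8 + 1, with no two terms consecutive in the sequence.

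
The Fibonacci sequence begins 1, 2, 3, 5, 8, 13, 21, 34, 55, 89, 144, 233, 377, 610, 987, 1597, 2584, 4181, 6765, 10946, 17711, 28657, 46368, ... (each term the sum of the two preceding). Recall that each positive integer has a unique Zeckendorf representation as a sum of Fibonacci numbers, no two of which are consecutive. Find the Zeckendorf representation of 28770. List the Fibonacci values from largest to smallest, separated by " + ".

28657 ≤ 28770 < 46368, so take 28657; remainder 113
89 ≤ 113 < 144, so take 89; remainder 24
21 ≤ 24 < 34, so take 21; remainder 3
3 ≤ 3 < 5, so take 3; remainder 0
So 28770 = 28657 + 89 + 21 + 3, with no two terms consecutive in the sequence.

28657 + 89 + 21 + 3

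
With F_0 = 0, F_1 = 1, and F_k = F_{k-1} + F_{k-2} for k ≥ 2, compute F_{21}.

10946

Iterating the recurrence up to F_{16} = 987 and F_{15} = 610:
F_{17} = F_{16} + F_{15} = 987 + 610 = 1597
F_{18} = F_{17} + F_{16} = 1597 + 987 = 2584
F_{19} = F_{18} + F_{17} = 2584 + 1597 = 4181
F_{20} = F_{19} + F_{18} = 4181 + 2584 = 6765
F_{21} = F_{20} + F_{19} = 6765 + 4181 = 10946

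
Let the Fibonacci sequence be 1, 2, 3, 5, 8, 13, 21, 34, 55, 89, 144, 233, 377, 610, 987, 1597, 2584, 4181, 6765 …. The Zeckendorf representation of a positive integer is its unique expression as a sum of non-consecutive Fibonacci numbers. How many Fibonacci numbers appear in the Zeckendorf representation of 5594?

6

Greedily peel off the largest Fibonacci term at each step:
4181 ≤ 5594 < 6765, so take 4181; remainder 1413
987 ≤ 1413 < 1597, so take 987; remainder 426
377 ≤ 426 < 610, so take 377; remainder 49
34 ≤ 49 < 55, so take 34; remainder 15
13 ≤ 15 < 21, so take 13; remainder 2
2 ≤ 2 < 3, so take 2; remainder 0
5594 = 4181 + 987 + 377 + 34 + 13 + 2, which has 6 terms.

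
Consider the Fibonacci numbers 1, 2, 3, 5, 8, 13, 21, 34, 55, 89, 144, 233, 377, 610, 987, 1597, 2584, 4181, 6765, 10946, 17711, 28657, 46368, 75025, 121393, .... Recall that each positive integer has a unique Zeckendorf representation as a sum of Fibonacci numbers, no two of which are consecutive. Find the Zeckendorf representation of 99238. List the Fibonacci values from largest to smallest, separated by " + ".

75025 + 17711 + 4181 + 1597 + 610 + 89 + 21 + 3 + 1

99238: greatest Fibonacci not exceeding it is 75025, leaving 24213
24213: greatest Fibonacci not exceeding it is 17711, leaving 6502
6502: greatest Fibonacci not exceeding it is 4181, leaving 2321
2321: greatest Fibonacci not exceeding it is 1597, leaving 724
724: greatest Fibonacci not exceeding it is 610, leaving 114
114: greatest Fibonacci not exceeding it is 89, leaving 25
25: greatest Fibonacci not exceeding it is 21, leaving 4
4: greatest Fibonacci not exceeding it is 3, leaving 1
1: greatest Fibonacci not exceeding it is 1, leaving 0
So 99238 = 75025 + 17711 + 4181 + 1597 + 610 + 89 + 21 + 3 + 1, with no two terms consecutive in the sequence.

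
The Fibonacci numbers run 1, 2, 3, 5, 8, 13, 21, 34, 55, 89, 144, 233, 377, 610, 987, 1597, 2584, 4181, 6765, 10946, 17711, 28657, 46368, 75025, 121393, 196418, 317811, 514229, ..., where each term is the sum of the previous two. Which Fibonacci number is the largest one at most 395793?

317811 ≤ 395793 < 514229, so the largest Fibonacci number not exceeding 395793 is 317811.

317811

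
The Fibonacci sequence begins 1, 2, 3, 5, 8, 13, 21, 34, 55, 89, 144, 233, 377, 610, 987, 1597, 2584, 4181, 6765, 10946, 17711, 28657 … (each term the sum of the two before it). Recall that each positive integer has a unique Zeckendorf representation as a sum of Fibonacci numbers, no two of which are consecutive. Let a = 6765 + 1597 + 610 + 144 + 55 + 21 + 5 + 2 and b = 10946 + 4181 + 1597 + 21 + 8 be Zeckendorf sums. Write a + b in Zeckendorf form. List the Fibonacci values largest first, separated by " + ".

17711 + 6765 + 987 + 377 + 89 + 21 + 2

The two numbers are 9199 and 16753, so their sum is 25952.
25952: greatest Fibonacci not exceeding it is 17711, leaving 8241
8241: greatest Fibonacci not exceeding it is 6765, leaving 1476
1476: greatest Fibonacci not exceeding it is 987, leaving 489
489: greatest Fibonacci not exceeding it is 377, leaving 112
112: greatest Fibonacci not exceeding it is 89, leaving 23
23: greatest Fibonacci not exceeding it is 21, leaving 2
2: greatest Fibonacci not exceeding it is 2, leaving 0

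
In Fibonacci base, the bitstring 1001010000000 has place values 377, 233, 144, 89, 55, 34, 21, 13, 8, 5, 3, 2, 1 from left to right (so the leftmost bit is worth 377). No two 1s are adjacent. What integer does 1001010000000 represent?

500

Summing the place values of the 1 bits: 377 + 89 + 34 = 500.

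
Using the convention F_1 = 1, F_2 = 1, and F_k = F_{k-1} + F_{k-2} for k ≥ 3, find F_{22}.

Iterating the recurrence up to F_{17} = 1597 and F_{16} = 987:
F_{18} = F_{17} + F_{16} = 1597 + 987 = 2584
F_{19} = F_{18} + F_{17} = 2584 + 1597 = 4181
F_{20} = F_{19} + F_{18} = 4181 + 2584 = 6765
F_{21} = F_{20} + F_{19} = 6765 + 4181 = 10946
F_{22} = F_{21} + F_{20} = 10946 + 6765 = 17711

17711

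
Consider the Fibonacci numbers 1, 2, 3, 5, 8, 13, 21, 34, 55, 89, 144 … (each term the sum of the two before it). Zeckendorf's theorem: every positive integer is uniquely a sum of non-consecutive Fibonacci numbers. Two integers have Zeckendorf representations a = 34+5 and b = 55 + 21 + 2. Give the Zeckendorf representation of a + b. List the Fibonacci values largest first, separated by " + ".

89 + 21 + 5 + 2

The two numbers are 39 and 78, so their sum is 117.
largest Fibonacci ≤ 117 is 89; 117 − 89 = 28
largest Fibonacci ≤ 28 is 21; 28 − 21 = 7
largest Fibonacci ≤ 7 is 5; 7 − 5 = 2
largest Fibonacci ≤ 2 is 2; 2 − 2 = 0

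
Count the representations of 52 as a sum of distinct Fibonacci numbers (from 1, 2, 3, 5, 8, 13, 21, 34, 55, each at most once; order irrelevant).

Each representation comes from the Zeckendorf form by replacing some F_k with F_{k−1} + F_{k−2} where possible.
52 = 34+13+5 = 34+13+3+2 = 34+8+5+3+2 = 21+13+8+5+3+2 — 4 representations.

4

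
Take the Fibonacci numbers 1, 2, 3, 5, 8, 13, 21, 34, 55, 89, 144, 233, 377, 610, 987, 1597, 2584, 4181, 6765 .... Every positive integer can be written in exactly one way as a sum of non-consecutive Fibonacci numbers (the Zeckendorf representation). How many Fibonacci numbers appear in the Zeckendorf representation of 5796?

4

Repeatedly subtract the largest Fibonacci number that fits:
5796: greatest Fibonacci not exceeding it is 4181, leaving 1615
1615: greatest Fibonacci not exceeding it is 1597, leaving 18
18: greatest Fibonacci not exceeding it is 13, leaving 5
5: greatest Fibonacci not exceeding it is 5, leaving 0
5796 = 4181 + 1597 + 13 + 5, which has 4 terms.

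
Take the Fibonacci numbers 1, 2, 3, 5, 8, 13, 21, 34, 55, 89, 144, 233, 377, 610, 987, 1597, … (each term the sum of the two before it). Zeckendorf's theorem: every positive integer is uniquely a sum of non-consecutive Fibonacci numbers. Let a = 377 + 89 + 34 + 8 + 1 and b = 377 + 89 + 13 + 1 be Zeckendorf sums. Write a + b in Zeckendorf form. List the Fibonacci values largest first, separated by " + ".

The two numbers are 509 and 480, so their sum is 989.
largest Fibonacci ≤ 989 is 987; 989 − 987 = 2
largest Fibonacci ≤ 2 is 2; 2 − 2 = 0

987 + 2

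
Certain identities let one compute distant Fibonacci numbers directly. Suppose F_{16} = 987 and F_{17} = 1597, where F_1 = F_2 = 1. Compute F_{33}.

3524578

By F_{2k+1} = F_k² + F_{k+1}²: F_{33} = 987² + 1597² = 974169 + 2550409 = 3524578.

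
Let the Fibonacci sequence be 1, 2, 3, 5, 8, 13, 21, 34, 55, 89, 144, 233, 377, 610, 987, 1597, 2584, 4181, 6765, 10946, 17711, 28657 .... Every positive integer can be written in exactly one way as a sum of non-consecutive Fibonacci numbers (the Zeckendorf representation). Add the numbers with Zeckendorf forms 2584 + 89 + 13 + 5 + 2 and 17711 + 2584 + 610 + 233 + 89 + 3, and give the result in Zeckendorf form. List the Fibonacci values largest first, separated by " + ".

The two numbers are 2693 and 21230, so their sum is 23923.
Repeatedly subtract the largest Fibonacci number that fits:
17711 ≤ 23923 < 28657, so take 17711; remainder 6212
4181 ≤ 6212 < 6765, so take 4181; remainder 2031
1597 ≤ 2031 < 2584, so take 1597; remainder 434
377 ≤ 434 < 610, so take 377; remainder 57
55 ≤ 57 < 89, so take 55; remainder 2
2 ≤ 2 < 3, so take 2; remainder 0

17711 + 4181 + 1597 + 377 + 55 + 2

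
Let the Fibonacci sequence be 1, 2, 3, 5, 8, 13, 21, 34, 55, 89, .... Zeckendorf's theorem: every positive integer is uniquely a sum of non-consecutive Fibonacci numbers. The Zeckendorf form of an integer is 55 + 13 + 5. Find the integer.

73

55 + 13 + 5 = 73.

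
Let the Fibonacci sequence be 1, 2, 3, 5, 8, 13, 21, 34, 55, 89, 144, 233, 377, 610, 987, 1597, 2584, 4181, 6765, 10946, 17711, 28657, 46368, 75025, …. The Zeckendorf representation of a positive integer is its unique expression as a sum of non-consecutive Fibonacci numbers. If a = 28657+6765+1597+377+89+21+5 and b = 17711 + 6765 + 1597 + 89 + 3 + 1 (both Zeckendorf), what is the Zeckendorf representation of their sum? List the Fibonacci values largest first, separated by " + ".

The two numbers are 37511 and 26166, so their sum is 63677.
largest Fibonacci ≤ 63677 is 46368; 63677 − 46368 = 17309
largest Fibonacci ≤ 17309 is 10946; 17309 − 10946 = 6363
largest Fibonacci ≤ 6363 is 4181; 6363 − 4181 = 2182
largest Fibonacci ≤ 2182 is 1597; 2182 − 1597 = 585
largest Fibonacci ≤ 585 is 377; 585 − 377 = 208
largest Fibonacci ≤ 208 is 144; 208 − 144 = 64
largest Fibonacci ≤ 64 is 55; 64 − 55 = 9
largest Fibonacci ≤ 9 is 8; 9 − 8 = 1
largest Fibonacci ≤ 1 is 1; 1 − 1 = 0

46368 + 10946 + 4181 + 1597 + 377 + 144 + 55 + 8 + 1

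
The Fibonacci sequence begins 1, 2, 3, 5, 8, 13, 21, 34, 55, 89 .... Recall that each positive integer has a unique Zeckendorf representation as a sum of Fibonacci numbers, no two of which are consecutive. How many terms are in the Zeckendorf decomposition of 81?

3

Greedy algorithm:
largest Fibonacci ≤ 81 is 55; 81 − 55 = 26
largest Fibonacci ≤ 26 is 21; 26 − 21 = 5
largest Fibonacci ≤ 5 is 5; 5 − 5 = 0
81 = 55 + 21 + 5, which has 3 terms.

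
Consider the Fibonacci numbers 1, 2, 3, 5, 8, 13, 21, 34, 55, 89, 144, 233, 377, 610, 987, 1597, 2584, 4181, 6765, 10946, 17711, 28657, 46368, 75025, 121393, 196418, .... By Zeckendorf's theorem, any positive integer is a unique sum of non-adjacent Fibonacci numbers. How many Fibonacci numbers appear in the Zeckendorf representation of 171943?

4

Greedily peel off the largest Fibonacci term at each step:
171943 − 121393 = 50550
50550 − 46368 = 4182
4182 − 4181 = 1
1 − 1 = 0
171943 = 121393 + 46368 + 4181 + 1, which has 4 terms.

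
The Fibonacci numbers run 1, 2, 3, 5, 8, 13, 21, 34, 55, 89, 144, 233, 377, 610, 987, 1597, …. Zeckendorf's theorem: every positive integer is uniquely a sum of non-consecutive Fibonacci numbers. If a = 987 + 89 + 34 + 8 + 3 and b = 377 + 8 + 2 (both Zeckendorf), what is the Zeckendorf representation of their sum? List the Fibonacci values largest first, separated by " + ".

987 + 377 + 144

The two numbers are 1121 and 387, so their sum is 1508.
987 ≤ 1508 < 1597, so take 987; remainder 521
377 ≤ 521 < 610, so take 377; remainder 144
144 ≤ 144 < 233, so take 144; remainder 0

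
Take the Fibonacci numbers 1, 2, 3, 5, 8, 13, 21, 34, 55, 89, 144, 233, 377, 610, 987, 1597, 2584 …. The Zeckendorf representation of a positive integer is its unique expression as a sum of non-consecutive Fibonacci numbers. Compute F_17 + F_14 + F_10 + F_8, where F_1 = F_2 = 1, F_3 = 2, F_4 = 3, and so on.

2050

F_17 + F_14 + F_10 + F_8 = 1597 + 377 + 55 + 21 = 2050.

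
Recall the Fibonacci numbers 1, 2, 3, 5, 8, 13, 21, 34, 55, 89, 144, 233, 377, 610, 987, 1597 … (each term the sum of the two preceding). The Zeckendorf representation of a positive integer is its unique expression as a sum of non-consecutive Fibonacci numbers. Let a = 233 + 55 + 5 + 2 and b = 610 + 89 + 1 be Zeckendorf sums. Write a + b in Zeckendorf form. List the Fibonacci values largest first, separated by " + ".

987 + 8

The two numbers are 295 and 700, so their sum is 995.
987 ≤ 995 < 1597, so take 987; remainder 8
8 ≤ 8 < 13, so take 8; remainder 0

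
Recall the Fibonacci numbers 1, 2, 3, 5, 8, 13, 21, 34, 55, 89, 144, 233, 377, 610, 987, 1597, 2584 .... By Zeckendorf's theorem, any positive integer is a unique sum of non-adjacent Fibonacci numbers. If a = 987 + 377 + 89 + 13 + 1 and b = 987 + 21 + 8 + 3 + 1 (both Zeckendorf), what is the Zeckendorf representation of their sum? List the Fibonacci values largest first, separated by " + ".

The two numbers are 1467 and 1020, so their sum is 2487.
subtract 1597 from 2487: 890 remains
subtract 610 from 890: 280 remains
subtract 233 from 280: 47 remains
subtract 34 from 47: 13 remains
subtract 13 from 13: 0 remains

1597 + 610 + 233 + 34 + 13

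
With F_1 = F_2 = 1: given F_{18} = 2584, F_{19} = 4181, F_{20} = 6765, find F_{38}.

39088169

By the addition formula F_{m+n} = F_m F_{n+1} + F_{m−1} F_n with m=19, n=19: F_{38} = 4181·6765 + 2584·4181 = 28284465 + 10803704 = 39088169.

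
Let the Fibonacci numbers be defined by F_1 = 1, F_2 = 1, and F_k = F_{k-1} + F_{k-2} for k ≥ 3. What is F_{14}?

377

Iterating the recurrence up to F_{7} = 13 and F_{6} = 8:
F_{8} = F_{7} + F_{6} = 13 + 8 = 21
F_{9} = F_{8} + F_{7} = 21 + 13 = 34
F_{10} = F_{9} + F_{8} = 34 + 21 = 55
F_{11} = F_{10} + F_{9} = 55 + 34 = 89
F_{12} = F_{11} + F_{10} = 89 + 55 = 144
F_{13} = F_{12} + F_{11} = 144 + 89 = 233
F_{14} = F_{13} + F_{12} = 233 + 144 = 377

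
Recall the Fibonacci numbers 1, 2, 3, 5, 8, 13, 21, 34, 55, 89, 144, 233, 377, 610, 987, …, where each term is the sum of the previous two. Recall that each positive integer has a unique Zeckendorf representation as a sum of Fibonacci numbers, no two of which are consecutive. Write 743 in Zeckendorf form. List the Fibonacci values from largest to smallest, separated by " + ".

610 + 89 + 34 + 8 + 2

Repeatedly subtract the largest Fibonacci number that fits:
743: greatest Fibonacci not exceeding it is 610, leaving 133
133: greatest Fibonacci not exceeding it is 89, leaving 44
44: greatest Fibonacci not exceeding it is 34, leaving 10
10: greatest Fibonacci not exceeding it is 8, leaving 2
2: greatest Fibonacci not exceeding it is 2, leaving 0
So 743 = 610 + 89 + 34 + 8 + 2, with no two terms consecutive in the sequence.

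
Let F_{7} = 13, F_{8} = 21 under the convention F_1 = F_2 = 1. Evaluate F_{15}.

610

By the addition formula F_{m+n} = F_m F_{n+1} + F_{m−1} F_n with m=8, n=7: F_{15} = 21·21 + 13·13 = 441 + 169 = 610.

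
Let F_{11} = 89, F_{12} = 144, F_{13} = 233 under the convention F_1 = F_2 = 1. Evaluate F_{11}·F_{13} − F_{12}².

1

89·233 − 144² = 20737 − 20736 = 1. (Cassini's identity: F_{k−1}F_{k+1} − F_k² = (−1)^k.)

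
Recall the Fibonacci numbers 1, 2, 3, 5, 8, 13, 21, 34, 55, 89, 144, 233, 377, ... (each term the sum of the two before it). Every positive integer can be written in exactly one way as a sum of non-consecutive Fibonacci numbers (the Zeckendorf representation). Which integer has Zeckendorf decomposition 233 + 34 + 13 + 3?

233 + 34 + 13 + 3 = 283.

283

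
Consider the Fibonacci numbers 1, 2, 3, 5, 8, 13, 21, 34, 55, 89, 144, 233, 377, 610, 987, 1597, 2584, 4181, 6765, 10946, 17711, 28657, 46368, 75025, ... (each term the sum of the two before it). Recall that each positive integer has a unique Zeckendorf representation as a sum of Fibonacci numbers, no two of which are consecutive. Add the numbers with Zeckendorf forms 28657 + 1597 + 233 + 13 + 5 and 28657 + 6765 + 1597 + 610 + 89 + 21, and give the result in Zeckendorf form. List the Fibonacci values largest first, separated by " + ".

The two numbers are 30505 and 37739, so their sum is 68244.
Greedy algorithm:
take 46368 (≤ 68244); 68244 − 46368 = 21876
take 17711 (≤ 21876); 21876 − 17711 = 4165
take 2584 (≤ 4165); 4165 − 2584 = 1581
take 987 (≤ 1581); 1581 − 987 = 594
take 377 (≤ 594); 594 − 377 = 217
take 144 (≤ 217); 217 − 144 = 73
take 55 (≤ 73); 73 − 55 = 18
take 13 (≤ 18); 18 − 13 = 5
take 5 (≤ 5); 5 − 5 = 0

46368 + 17711 + 2584 + 987 + 377 + 144 + 55 + 13 + 5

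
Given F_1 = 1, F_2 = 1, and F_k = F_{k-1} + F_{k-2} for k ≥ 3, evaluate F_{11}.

Iterating the recurrence up to F_{5} = 5 and F_{4} = 3:
F_{6} = F_{5} + F_{4} = 5 + 3 = 8
F_{7} = F_{6} + F_{5} = 8 + 5 = 13
F_{8} = F_{7} + F_{6} = 13 + 8 = 21
F_{9} = F_{8} + F_{7} = 21 + 13 = 34
F_{10} = F_{9} + F_{8} = 34 + 21 = 55
F_{11} = F_{10} + F_{9} = 55 + 34 = 89

89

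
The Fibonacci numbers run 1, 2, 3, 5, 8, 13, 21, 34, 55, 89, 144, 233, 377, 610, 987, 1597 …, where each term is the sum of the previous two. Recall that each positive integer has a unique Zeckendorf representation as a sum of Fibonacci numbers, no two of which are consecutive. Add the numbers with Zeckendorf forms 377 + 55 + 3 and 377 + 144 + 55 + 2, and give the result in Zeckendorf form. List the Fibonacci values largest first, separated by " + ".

The two numbers are 435 and 578, so their sum is 1013.
1013: greatest Fibonacci not exceeding it is 987, leaving 26
26: greatest Fibonacci not exceeding it is 21, leaving 5
5: greatest Fibonacci not exceeding it is 5, leaving 0

987 + 21 + 5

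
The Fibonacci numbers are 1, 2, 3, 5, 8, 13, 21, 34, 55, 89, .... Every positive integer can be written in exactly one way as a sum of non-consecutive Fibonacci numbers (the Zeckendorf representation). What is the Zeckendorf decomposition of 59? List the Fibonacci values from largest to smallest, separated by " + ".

55 + 3 + 1

Greedily peel off the largest Fibonacci term at each step:
take 55 (≤ 59); 59 − 55 = 4
take 3 (≤ 4); 4 − 3 = 1
take 1 (≤ 1); 1 − 1 = 0
So 59 = 55 + 3 + 1, with no two terms consecutive in the sequence.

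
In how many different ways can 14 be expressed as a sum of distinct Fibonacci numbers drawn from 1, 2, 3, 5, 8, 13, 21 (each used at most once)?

3

Each representation comes from the Zeckendorf form by replacing some F_k with F_{k−1} + F_{k−2} where possible.
14 = 13+1 = 8+5+1 = 8+3+2+1 — 3 representations.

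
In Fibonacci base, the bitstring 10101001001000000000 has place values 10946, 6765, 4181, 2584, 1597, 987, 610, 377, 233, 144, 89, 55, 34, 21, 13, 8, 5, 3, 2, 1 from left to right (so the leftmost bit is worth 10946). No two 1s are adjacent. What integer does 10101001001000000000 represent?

Summing the place values of the 1 bits: 10946 + 4181 + 1597 + 377 + 89 = 17190.

17190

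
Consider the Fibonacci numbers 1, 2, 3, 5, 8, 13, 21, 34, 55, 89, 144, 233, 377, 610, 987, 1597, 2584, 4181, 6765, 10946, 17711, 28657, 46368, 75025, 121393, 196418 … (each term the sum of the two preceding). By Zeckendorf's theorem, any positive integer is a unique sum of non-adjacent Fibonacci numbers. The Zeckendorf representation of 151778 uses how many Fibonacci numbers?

Repeatedly subtract the largest Fibonacci number that fits:
121393 ≤ 151778 < 196418, so take 121393; remainder 30385
28657 ≤ 30385 < 46368, so take 28657; remainder 1728
1597 ≤ 1728 < 2584, so take 1597; remainder 131
89 ≤ 131 < 144, so take 89; remainder 42
34 ≤ 42 < 55, so take 34; remainder 8
8 ≤ 8 < 13, so take 8; remainder 0
151778 = 121393 + 28657 + 1597 + 89 + 34 + 8, which has 6 terms.

6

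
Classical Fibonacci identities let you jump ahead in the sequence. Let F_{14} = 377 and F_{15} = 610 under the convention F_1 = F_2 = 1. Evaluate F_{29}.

514229

By F_{2k+1} = F_k² + F_{k+1}²: F_{29} = 377² + 610² = 142129 + 372100 = 514229.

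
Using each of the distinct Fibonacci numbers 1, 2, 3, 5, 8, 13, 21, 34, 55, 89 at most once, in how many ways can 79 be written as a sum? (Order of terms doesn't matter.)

Starting from the Zeckendorf form and repeatedly splitting a term F_k into F_{k−1} + F_{k−2} (when neither is already used) reaches every representation.
79 = 55+21+3 = 55+21+2+1 = 55+13+8+3 = 55+13+8+2+1 = … (4 more), for 8 in all.

8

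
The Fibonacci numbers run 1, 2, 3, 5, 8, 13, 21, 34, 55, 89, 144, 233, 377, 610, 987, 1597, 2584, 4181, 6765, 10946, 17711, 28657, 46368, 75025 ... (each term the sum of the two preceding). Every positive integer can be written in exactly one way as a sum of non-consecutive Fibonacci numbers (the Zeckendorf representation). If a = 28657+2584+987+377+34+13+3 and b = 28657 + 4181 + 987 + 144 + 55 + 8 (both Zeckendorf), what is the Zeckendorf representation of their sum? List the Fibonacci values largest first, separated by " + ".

46368 + 17711 + 2584 + 21 + 3

The two numbers are 32655 and 34032, so their sum is 66687.
largest Fibonacci ≤ 66687 is 46368; 66687 − 46368 = 20319
largest Fibonacci ≤ 20319 is 17711; 20319 − 17711 = 2608
largest Fibonacci ≤ 2608 is 2584; 2608 − 2584 = 24
largest Fibonacci ≤ 24 is 21; 24 − 21 = 3
largest Fibonacci ≤ 3 is 3; 3 − 3 = 0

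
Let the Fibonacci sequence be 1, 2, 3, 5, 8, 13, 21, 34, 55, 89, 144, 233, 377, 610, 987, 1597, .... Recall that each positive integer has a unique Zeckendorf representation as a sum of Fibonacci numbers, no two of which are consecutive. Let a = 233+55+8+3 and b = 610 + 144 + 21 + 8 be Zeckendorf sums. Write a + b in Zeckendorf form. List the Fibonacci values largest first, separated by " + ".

The two numbers are 299 and 783, so their sum is 1082.
Greedily peel off the largest Fibonacci term at each step:
1082 − 987 = 95
95 − 89 = 6
6 − 5 = 1
1 − 1 = 0

987 + 89 + 5 + 1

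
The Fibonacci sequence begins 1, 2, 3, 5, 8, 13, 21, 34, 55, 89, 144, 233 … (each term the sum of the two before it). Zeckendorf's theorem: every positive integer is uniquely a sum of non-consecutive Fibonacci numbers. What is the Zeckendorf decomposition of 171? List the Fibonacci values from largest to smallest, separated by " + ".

Greedily peel off the largest Fibonacci term at each step:
171: greatest Fibonacci not exceeding it is 144, leaving 27
27: greatest Fibonacci not exceeding it is 21, leaving 6
6: greatest Fibonacci not exceeding it is 5, leaving 1
1: greatest Fibonacci not exceeding it is 1, leaving 0
So 171 = 144 + 21 + 5 + 1, with no two terms consecutive in the sequence.

144 + 21 + 5 + 1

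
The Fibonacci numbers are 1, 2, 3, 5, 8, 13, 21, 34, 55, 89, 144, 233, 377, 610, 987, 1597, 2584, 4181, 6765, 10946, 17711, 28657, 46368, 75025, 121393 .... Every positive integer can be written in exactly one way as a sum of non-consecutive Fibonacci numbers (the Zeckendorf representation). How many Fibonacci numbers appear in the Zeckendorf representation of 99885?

Greedily peel off the largest Fibonacci term at each step:
largest Fibonacci ≤ 99885 is 75025; 99885 − 75025 = 24860
largest Fibonacci ≤ 24860 is 17711; 24860 − 17711 = 7149
largest Fibonacci ≤ 7149 is 6765; 7149 − 6765 = 384
largest Fibonacci ≤ 384 is 377; 384 − 377 = 7
largest Fibonacci ≤ 7 is 5; 7 − 5 = 2
largest Fibonacci ≤ 2 is 2; 2 − 2 = 0
99885 = 75025 + 17711 + 6765 + 377 + 5 + 2, which has 6 terms.

6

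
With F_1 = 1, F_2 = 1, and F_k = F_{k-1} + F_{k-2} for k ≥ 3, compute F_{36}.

Iterating the recurrence up to F_{29} = 514229 and F_{28} = 317811:
F_{30} = F_{29} + F_{28} = 514229 + 317811 = 832040
F_{31} = F_{30} + F_{29} = 832040 + 514229 = 1346269
F_{32} = F_{31} + F_{30} = 1346269 + 832040 = 2178309
F_{33} = F_{32} + F_{31} = 2178309 + 1346269 = 3524578
F_{34} = F_{33} + F_{32} = 3524578 + 2178309 = 5702887
F_{35} = F_{34} + F_{33} = 5702887 + 3524578 = 9227465
F_{36} = F_{35} + F_{34} = 9227465 + 5702887 = 14930352

14930352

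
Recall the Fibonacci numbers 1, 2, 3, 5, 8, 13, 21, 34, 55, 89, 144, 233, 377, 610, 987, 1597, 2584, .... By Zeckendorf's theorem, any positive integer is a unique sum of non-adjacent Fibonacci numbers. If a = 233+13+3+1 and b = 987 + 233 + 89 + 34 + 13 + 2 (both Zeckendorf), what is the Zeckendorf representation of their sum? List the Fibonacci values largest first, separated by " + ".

1597 + 8 + 3

The two numbers are 250 and 1358, so their sum is 1608.
Repeatedly subtract the largest Fibonacci number that fits:
1597 ≤ 1608 < 2584, so take 1597; remainder 11
8 ≤ 11 < 13, so take 8; remainder 3
3 ≤ 3 < 5, so take 3; remainder 0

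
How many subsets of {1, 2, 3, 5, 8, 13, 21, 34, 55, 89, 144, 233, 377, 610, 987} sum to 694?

21

Starting from the Zeckendorf form and repeatedly splitting a term F_k into F_{k−1} + F_{k−2} (when neither is already used) reaches every representation.
694 = 610+55+21+8 = 610+55+21+5+3 = 377+233+55+21+8 = 610+55+21+5+2+1 = 610+55+13+8+5+3 = … (16 more), for 21 in all.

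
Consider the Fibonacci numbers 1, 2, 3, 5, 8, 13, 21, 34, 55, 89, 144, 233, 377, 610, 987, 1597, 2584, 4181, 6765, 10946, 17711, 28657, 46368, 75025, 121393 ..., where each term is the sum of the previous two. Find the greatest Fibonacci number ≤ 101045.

75025

75025 ≤ 101045 < 121393, so the largest Fibonacci number not exceeding 101045 is 75025.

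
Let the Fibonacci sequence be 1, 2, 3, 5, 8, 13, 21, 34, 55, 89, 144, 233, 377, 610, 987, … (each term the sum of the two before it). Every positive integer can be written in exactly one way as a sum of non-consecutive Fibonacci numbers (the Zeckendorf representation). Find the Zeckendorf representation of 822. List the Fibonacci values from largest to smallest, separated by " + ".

Repeatedly subtract the largest Fibonacci number that fits:
largest Fibonacci ≤ 822 is 610; 822 − 610 = 212
largest Fibonacci ≤ 212 is 144; 212 − 144 = 68
largest Fibonacci ≤ 68 is 55; 68 − 55 = 13
largest Fibonacci ≤ 13 is 13; 13 − 13 = 0
So 822 = 610 + 144 + 55 + 13, with no two terms consecutive in the sequence.

610 + 144 + 55 + 13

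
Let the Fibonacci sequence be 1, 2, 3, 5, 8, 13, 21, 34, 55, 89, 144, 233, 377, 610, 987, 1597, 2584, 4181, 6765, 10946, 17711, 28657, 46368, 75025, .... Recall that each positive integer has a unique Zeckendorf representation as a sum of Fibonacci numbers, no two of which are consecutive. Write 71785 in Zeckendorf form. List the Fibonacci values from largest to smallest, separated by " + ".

46368 + 17711 + 6765 + 610 + 233 + 89 + 8 + 1

take 46368 (≤ 71785); 71785 − 46368 = 25417
take 17711 (≤ 25417); 25417 − 17711 = 7706
take 6765 (≤ 7706); 7706 − 6765 = 941
take 610 (≤ 941); 941 − 610 = 331
take 233 (≤ 331); 331 − 233 = 98
take 89 (≤ 98); 98 − 89 = 9
take 8 (≤ 9); 9 − 8 = 1
take 1 (≤ 1); 1 − 1 = 0
So 71785 = 46368 + 17711 + 6765 + 610 + 233 + 89 + 8 + 1, with no two terms consecutive in the sequence.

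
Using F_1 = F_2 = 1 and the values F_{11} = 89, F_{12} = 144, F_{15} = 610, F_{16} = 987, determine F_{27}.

196418

By the addition formula F_{m+n} = F_m F_{n+1} + F_{m−1} F_n with m=12, n=15: F_{27} = 144·987 + 89·610 = 142128 + 54290 = 196418.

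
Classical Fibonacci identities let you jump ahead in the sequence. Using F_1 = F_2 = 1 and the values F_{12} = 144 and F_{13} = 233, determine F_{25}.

75025

By F_{2k+1} = F_k² + F_{k+1}²: F_{25} = 144² + 233² = 20736 + 54289 = 75025.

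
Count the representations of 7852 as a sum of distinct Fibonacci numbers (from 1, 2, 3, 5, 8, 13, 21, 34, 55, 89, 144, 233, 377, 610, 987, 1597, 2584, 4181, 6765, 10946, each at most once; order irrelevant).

Each representation comes from the Zeckendorf form by replacing some F_k with F_{k−1} + F_{k−2} where possible.
7852 = 6765+987+89+8+3 = 6765+987+89+8+2+1 = 6765+987+55+34+8+3 = 6765+610+377+89+8+3 = … (68 more), for 72 in all.

72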